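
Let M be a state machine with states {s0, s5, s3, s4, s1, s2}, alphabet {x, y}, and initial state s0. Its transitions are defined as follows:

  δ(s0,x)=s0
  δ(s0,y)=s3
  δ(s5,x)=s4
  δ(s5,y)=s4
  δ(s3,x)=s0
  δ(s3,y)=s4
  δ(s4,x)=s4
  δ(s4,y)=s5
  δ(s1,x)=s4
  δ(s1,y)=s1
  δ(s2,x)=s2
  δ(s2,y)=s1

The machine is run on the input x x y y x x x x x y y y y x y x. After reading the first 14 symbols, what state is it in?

s0 → s0 → s0 → s3 → s4 → s4 → s4 → s4 → s4 → s4 → s5 → s4 → s5 → s4 → s4
After 14 symbols: s4.

s4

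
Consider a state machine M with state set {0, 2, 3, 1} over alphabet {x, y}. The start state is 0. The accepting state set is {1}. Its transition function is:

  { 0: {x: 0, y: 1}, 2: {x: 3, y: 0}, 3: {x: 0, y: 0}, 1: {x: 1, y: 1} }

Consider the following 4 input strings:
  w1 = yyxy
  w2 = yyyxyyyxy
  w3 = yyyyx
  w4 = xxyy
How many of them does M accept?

4

w1: 0 → 1 → 1 → 1 → 1  → end 1, accepted
w2: 0 → 1 → 1 → 1 → 1 → 1 → 1 → 1 → 1 → 1  → end 1, accepted
w3: 0 → 1 → 1 → 1 → 1 → 1  → end 1, accepted
w4: 0 → 0 → 0 → 1 → 1  → end 1, accepted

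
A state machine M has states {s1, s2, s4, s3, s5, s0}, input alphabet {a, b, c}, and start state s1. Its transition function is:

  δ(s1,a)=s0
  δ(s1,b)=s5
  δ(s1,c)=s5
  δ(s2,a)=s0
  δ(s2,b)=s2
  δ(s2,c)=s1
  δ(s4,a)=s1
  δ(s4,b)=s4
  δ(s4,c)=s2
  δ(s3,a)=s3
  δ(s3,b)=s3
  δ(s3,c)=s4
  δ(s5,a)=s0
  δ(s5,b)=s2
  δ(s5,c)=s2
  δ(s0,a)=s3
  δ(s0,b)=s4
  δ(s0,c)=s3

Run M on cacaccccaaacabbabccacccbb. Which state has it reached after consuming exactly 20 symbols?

start at s1
read 'c': s1 → s5
read 'a': s5 → s0
read 'c': s0 → s3
read 'a': s3 → s3
read 'c': s3 → s4
read 'c': s4 → s2
read 'c': s2 → s1
read 'c': s1 → s5
read 'a': s5 → s0
read 'a': s0 → s3
read 'a': s3 → s3
read 'c': s3 → s4
read 'a': s4 → s1
read 'b': s1 → s5
read 'b': s5 → s2
read 'a': s2 → s0
read 'b': s0 → s4
read 'c': s4 → s2
read 'c': s2 → s1
read 'a': s1 → s0
After 20 symbols: s0.

s0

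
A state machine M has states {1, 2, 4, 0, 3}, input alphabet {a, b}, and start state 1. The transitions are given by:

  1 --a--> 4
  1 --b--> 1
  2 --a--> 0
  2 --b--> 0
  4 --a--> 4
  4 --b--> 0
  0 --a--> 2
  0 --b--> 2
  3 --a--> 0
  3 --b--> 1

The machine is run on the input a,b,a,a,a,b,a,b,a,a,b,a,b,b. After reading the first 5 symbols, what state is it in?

1 → 4 → 0 → 2 → 0 → 2
After 5 symbols: 2.

2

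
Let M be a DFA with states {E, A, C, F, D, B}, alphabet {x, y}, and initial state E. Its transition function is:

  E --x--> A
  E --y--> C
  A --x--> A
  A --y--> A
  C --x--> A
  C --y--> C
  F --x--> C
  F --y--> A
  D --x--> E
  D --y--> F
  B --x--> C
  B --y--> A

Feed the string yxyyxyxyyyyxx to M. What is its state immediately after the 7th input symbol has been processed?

Trace: E -y-> C -x-> A -y-> A -y-> A -x-> A -y-> A -x-> A
After 7 symbols: A.

A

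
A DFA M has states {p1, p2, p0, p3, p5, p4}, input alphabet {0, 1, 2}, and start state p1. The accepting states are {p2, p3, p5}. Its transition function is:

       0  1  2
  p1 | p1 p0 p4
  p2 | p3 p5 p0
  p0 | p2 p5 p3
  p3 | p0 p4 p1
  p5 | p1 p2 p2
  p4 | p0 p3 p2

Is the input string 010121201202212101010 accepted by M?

start at p1
read '0': p1 → p1
read '1': p1 → p0
read '0': p0 → p2
read '1': p2 → p5
read '2': p5 → p2
read '1': p2 → p5
read '2': p5 → p2
read '0': p2 → p3
read '1': p3 → p4
read '2': p4 → p2
read '0': p2 → p3
read '2': p3 → p1
read '2': p1 → p4
read '1': p4 → p3
read '2': p3 → p1
read '1': p1 → p0
read '0': p0 → p2
read '1': p2 → p5
read '0': p5 → p1
read '1': p1 → p0
read '0': p0 → p2
End state p2 is accepting.

Yes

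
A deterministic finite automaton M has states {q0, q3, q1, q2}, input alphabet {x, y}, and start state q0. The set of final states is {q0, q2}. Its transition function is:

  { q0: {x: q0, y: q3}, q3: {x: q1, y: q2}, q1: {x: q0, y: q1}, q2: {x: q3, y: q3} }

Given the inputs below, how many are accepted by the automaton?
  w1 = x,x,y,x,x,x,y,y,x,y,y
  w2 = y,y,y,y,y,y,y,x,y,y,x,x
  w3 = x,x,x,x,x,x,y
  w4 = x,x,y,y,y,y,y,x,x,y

w1:
  start at q0
  read 'x': q0 → q0
  read 'x': q0 → q0
  read 'y': q0 → q3
  read 'x': q3 → q1
  read 'x': q1 → q0
  read 'x': q0 → q0
  read 'y': q0 → q3
  read 'y': q3 → q2
  read 'x': q2 → q3
  read 'y': q3 → q2
  read 'y': q2 → q3
  end q3, rejected
w2:
  start at q0
  read 'y': q0 → q3
  read 'y': q3 → q2
  read 'y': q2 → q3
  read 'y': q3 → q2
  read 'y': q2 → q3
  read 'y': q3 → q2
  read 'y': q2 → q3
  read 'x': q3 → q1
  read 'y': q1 → q1
  read 'y': q1 → q1
  read 'x': q1 → q0
  read 'x': q0 → q0
  end q0, accepted
w3:
  start at q0
  read 'x': q0 → q0
  read 'x': q0 → q0
  read 'x': q0 → q0
  read 'x': q0 → q0
  read 'x': q0 → q0
  read 'x': q0 → q0
  read 'y': q0 → q3
  end q3, rejected
w4:
  start at q0
  read 'x': q0 → q0
  read 'x': q0 → q0
  read 'y': q0 → q3
  read 'y': q3 → q2
  read 'y': q2 → q3
  read 'y': q3 → q2
  read 'y': q2 → q3
  read 'x': q3 → q1
  read 'x': q1 → q0
  read 'y': q0 → q3
  end q3, rejected

1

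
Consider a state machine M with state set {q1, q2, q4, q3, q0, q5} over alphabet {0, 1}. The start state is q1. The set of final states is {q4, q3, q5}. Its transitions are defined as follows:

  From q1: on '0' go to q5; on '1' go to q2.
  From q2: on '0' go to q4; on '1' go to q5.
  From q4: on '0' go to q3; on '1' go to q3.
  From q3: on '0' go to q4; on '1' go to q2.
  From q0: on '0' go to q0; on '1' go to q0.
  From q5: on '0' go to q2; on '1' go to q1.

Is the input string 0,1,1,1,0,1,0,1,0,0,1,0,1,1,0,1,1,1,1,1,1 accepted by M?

Yes

q1 → q5 → q1 → q2 → q5 → q2 → q5 → q2 → q5 → q2 → q4 → q3 → q4 → q3 → q2 → q4 → q3 → q2 → q5 → q1 → q2 → q5
End state q5 is accepting.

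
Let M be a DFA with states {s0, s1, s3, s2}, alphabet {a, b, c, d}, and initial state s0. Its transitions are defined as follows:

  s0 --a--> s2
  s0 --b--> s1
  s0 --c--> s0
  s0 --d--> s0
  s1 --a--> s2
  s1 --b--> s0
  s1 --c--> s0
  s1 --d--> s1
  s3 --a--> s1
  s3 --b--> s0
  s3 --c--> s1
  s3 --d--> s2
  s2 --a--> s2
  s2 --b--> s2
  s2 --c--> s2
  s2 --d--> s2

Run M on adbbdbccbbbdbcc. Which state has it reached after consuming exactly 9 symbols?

s2

Trace: s0 -a-> s2 -d-> s2 -b-> s2 -b-> s2 -d-> s2 -b-> s2 -c-> s2 -c-> s2 -b-> s2
After 9 symbols: s2.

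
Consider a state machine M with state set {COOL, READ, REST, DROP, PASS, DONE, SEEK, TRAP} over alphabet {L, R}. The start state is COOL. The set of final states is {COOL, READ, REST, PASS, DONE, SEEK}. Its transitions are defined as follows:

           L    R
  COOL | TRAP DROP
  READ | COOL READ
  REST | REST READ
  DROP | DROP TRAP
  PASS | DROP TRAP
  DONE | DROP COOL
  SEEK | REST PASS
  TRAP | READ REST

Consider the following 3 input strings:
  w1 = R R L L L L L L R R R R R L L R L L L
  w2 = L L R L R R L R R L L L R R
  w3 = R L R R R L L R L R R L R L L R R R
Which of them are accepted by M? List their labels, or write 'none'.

w1, w2, w3

w1: Trace: COOL -R-> DROP -R-> TRAP -L-> READ -L-> COOL -L-> TRAP -L-> READ -L-> COOL -L-> TRAP -R-> REST -R-> READ -R-> READ -R-> READ -R-> READ -L-> COOL -L-> TRAP -R-> REST -L-> REST -L-> REST -L-> REST  → end REST, accepted
w2: Trace: COOL -L-> TRAP -L-> READ -R-> READ -L-> COOL -R-> DROP -R-> TRAP -L-> READ -R-> READ -R-> READ -L-> COOL -L-> TRAP -L-> READ -R-> READ -R-> READ  → end READ, accepted
w3: Trace: COOL -R-> DROP -L-> DROP -R-> TRAP -R-> REST -R-> READ -L-> COOL -L-> TRAP -R-> REST -L-> REST -R-> READ -R-> READ -L-> COOL -R-> DROP -L-> DROP -L-> DROP -R-> TRAP -R-> REST -R-> READ  → end READ, accepted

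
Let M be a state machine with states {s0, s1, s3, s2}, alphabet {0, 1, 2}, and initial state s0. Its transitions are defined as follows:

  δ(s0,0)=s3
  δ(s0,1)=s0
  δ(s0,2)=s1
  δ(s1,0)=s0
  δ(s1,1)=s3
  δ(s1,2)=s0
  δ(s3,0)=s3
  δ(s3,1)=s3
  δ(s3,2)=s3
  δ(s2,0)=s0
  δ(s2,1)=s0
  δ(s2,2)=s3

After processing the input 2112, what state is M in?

s3

s0 → s1 → s3 → s3 → s3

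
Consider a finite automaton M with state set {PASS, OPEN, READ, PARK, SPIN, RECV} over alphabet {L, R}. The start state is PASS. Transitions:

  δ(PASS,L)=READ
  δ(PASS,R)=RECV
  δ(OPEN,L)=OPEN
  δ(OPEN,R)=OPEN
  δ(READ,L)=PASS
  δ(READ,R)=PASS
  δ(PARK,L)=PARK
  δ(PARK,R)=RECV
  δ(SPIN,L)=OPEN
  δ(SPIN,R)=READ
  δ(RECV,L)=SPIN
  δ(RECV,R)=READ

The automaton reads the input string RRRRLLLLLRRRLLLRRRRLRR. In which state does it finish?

OPEN

start at PASS
read 'R': PASS → RECV
read 'R': RECV → READ
read 'R': READ → PASS
read 'R': PASS → RECV
read 'L': RECV → SPIN
read 'L': SPIN → OPEN
read 'L': OPEN → OPEN
read 'L': OPEN → OPEN
read 'L': OPEN → OPEN
read 'R': OPEN → OPEN
read 'R': OPEN → OPEN
read 'R': OPEN → OPEN
read 'L': OPEN → OPEN
read 'L': OPEN → OPEN
read 'L': OPEN → OPEN
read 'R': OPEN → OPEN
read 'R': OPEN → OPEN
read 'R': OPEN → OPEN
read 'R': OPEN → OPEN
read 'L': OPEN → OPEN
read 'R': OPEN → OPEN
read 'R': OPEN → OPEN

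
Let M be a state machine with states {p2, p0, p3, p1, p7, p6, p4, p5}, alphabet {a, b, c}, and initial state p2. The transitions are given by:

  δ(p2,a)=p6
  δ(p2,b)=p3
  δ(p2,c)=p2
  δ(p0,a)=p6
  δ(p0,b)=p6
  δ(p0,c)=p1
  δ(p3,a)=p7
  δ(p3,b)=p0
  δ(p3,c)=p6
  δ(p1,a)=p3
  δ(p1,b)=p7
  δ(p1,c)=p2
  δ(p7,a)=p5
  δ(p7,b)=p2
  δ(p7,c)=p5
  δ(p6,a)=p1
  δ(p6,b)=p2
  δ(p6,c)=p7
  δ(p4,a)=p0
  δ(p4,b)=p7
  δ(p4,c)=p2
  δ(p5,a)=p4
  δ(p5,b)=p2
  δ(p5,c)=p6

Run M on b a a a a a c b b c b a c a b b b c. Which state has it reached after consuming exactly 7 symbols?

p7

p2 → p3 → p7 → p5 → p4 → p0 → p6 → p7
After 7 symbols: p7.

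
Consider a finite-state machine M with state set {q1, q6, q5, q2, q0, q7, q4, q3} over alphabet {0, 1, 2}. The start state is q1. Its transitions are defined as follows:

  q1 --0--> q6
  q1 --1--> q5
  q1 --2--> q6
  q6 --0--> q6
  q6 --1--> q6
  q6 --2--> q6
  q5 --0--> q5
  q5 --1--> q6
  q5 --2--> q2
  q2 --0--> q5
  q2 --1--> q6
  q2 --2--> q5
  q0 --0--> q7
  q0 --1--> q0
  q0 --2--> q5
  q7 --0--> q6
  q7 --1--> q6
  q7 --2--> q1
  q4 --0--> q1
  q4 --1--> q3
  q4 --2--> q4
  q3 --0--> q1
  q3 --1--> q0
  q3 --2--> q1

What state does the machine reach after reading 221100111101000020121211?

q6

start at q1
read '2': q1 → q6
read '2': q6 → q6
read '1': q6 → q6
read '1': q6 → q6
read '0': q6 → q6
read '0': q6 → q6
read '1': q6 → q6
read '1': q6 → q6
read '1': q6 → q6
read '1': q6 → q6
read '0': q6 → q6
read '1': q6 → q6
read '0': q6 → q6
read '0': q6 → q6
read '0': q6 → q6
read '0': q6 → q6
read '2': q6 → q6
read '0': q6 → q6
read '1': q6 → q6
read '2': q6 → q6
read '1': q6 → q6
read '2': q6 → q6
read '1': q6 → q6
read '1': q6 → q6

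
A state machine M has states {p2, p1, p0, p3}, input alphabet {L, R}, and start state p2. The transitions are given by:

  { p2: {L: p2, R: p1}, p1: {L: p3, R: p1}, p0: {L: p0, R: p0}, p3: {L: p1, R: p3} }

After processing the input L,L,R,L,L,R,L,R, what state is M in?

start at p2
read 'L': p2 → p2
read 'L': p2 → p2
read 'R': p2 → p1
read 'L': p1 → p3
read 'L': p3 → p1
read 'R': p1 → p1
read 'L': p1 → p3
read 'R': p3 → p3

p3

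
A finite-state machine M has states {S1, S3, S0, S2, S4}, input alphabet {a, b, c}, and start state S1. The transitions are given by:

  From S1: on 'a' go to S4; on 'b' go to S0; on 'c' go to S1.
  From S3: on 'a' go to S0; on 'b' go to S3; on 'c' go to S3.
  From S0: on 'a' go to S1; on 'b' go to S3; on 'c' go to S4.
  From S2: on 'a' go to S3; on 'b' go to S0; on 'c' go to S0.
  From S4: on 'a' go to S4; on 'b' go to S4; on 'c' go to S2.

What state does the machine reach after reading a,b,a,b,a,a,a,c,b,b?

S3

start at S1
read 'a': S1 → S4
read 'b': S4 → S4
read 'a': S4 → S4
read 'b': S4 → S4
read 'a': S4 → S4
read 'a': S4 → S4
read 'a': S4 → S4
read 'c': S4 → S2
read 'b': S2 → S0
read 'b': S0 → S3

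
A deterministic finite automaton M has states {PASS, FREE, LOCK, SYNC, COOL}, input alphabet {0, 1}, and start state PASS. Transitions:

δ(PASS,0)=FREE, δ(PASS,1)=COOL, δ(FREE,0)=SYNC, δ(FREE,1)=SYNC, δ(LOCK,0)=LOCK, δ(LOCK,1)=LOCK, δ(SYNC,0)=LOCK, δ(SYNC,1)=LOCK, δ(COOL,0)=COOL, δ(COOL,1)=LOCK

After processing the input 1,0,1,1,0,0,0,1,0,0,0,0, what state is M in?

LOCK

start at PASS
read '1': PASS → COOL
read '0': COOL → COOL
read '1': COOL → LOCK
read '1': LOCK → LOCK
read '0': LOCK → LOCK
read '0': LOCK → LOCK
read '0': LOCK → LOCK
read '1': LOCK → LOCK
read '0': LOCK → LOCK
read '0': LOCK → LOCK
read '0': LOCK → LOCK
read '0': LOCK → LOCK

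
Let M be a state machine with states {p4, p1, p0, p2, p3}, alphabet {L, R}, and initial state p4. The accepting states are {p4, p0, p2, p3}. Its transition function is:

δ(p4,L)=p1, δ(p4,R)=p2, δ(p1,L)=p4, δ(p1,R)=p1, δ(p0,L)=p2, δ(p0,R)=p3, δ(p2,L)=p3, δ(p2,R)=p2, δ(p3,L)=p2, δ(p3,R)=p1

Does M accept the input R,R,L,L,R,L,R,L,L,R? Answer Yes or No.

p4 → p2 → p2 → p3 → p2 → p2 → p3 → p1 → p4 → p1 → p1
End state p1 is not accepting.

No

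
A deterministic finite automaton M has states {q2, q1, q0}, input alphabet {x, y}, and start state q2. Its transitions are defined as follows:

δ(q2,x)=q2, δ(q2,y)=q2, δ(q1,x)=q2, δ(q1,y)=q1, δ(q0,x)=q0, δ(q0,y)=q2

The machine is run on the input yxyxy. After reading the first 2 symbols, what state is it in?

q2 → q2 → q2
After 2 symbols: q2.

q2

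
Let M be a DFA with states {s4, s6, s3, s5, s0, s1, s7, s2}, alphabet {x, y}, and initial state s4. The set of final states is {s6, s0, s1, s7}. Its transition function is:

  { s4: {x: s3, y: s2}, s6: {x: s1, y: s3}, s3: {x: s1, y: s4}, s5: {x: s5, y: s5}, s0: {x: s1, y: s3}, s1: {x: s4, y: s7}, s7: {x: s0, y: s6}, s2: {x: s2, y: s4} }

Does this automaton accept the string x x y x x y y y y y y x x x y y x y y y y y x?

Trace: s4 -x-> s3 -x-> s1 -y-> s7 -x-> s0 -x-> s1 -y-> s7 -y-> s6 -y-> s3 -y-> s4 -y-> s2 -y-> s4 -x-> s3 -x-> s1 -x-> s4 -y-> s2 -y-> s4 -x-> s3 -y-> s4 -y-> s2 -y-> s4 -y-> s2 -y-> s4 -x-> s3
End state s3 is not accepting.

No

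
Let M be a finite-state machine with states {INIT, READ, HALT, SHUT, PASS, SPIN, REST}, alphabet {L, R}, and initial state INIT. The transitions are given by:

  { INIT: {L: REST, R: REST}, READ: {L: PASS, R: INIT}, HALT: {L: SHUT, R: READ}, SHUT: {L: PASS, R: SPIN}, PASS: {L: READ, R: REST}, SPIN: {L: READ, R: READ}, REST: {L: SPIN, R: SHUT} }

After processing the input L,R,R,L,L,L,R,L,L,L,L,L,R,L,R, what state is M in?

SHUT

INIT → REST → SHUT → SPIN → READ → PASS → READ → INIT → REST → SPIN → READ → PASS → READ → INIT → REST → SHUT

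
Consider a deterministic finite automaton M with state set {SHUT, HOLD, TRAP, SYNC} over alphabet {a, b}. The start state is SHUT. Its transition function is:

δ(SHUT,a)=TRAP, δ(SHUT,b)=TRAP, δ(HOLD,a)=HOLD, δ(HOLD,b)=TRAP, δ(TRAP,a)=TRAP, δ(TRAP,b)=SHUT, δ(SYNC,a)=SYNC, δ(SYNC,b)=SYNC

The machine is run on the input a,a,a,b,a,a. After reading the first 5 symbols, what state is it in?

TRAP

SHUT → TRAP → TRAP → TRAP → SHUT → TRAP
After 5 symbols: TRAP.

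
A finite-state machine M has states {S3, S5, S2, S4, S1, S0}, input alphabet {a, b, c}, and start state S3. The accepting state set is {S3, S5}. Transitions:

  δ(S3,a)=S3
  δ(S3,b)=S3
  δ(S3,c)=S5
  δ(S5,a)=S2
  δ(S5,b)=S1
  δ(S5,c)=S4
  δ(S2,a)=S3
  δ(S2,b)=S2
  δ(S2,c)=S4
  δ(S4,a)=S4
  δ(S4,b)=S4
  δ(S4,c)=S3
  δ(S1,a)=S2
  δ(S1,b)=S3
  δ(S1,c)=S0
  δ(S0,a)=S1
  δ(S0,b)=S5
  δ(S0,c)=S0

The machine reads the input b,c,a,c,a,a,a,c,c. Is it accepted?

Yes

start at S3
read 'b': S3 → S3
read 'c': S3 → S5
read 'a': S5 → S2
read 'c': S2 → S4
read 'a': S4 → S4
read 'a': S4 → S4
read 'a': S4 → S4
read 'c': S4 → S3
read 'c': S3 → S5
End state S5 is accepting.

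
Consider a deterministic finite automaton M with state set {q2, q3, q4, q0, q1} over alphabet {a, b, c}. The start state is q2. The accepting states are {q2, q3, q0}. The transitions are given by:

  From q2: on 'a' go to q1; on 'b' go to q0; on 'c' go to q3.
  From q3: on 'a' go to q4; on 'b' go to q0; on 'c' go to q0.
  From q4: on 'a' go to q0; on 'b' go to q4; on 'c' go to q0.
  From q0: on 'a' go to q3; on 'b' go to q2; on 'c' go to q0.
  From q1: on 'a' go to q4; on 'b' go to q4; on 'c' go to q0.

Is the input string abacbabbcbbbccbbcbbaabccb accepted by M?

start at q2
read 'a': q2 → q1
read 'b': q1 → q4
read 'a': q4 → q0
read 'c': q0 → q0
read 'b': q0 → q2
read 'a': q2 → q1
read 'b': q1 → q4
read 'b': q4 → q4
read 'c': q4 → q0
read 'b': q0 → q2
read 'b': q2 → q0
read 'b': q0 → q2
read 'c': q2 → q3
read 'c': q3 → q0
read 'b': q0 → q2
read 'b': q2 → q0
read 'c': q0 → q0
read 'b': q0 → q2
read 'b': q2 → q0
read 'a': q0 → q3
read 'a': q3 → q4
read 'b': q4 → q4
read 'c': q4 → q0
read 'c': q0 → q0
read 'b': q0 → q2
End state q2 is accepting.

Yes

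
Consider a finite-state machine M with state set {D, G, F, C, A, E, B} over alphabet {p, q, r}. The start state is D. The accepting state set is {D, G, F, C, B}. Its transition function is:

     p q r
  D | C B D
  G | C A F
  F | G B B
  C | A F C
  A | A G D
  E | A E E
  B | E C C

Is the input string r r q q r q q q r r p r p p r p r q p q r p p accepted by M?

Trace: D -r-> D -r-> D -q-> B -q-> C -r-> C -q-> F -q-> B -q-> C -r-> C -r-> C -p-> A -r-> D -p-> C -p-> A -r-> D -p-> C -r-> C -q-> F -p-> G -q-> A -r-> D -p-> C -p-> A
End state A is not accepting.

No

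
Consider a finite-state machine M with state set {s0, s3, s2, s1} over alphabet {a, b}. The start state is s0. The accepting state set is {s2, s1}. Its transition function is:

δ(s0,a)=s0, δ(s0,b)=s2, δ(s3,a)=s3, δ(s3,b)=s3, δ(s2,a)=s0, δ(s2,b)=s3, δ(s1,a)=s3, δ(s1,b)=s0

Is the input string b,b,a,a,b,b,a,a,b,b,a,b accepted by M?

No

start at s0
read 'b': s0 → s2
read 'b': s2 → s3
read 'a': s3 → s3
read 'a': s3 → s3
read 'b': s3 → s3
read 'b': s3 → s3
read 'a': s3 → s3
read 'a': s3 → s3
read 'b': s3 → s3
read 'b': s3 → s3
read 'a': s3 → s3
read 'b': s3 → s3
End state s3 is not accepting.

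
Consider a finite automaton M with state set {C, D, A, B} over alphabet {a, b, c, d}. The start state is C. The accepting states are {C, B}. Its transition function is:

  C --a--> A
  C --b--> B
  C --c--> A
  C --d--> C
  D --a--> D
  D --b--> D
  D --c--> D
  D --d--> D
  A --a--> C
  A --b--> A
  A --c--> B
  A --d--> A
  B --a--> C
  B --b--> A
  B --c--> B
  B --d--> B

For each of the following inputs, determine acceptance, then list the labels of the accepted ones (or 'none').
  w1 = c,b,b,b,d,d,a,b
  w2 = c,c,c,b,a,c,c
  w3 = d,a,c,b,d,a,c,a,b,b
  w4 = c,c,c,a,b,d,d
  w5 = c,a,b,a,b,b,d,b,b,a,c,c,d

w1, w2, w4, w5

w1:
  start at C
  read 'c': C → A
  read 'b': A → A
  read 'b': A → A
  read 'b': A → A
  read 'd': A → A
  read 'd': A → A
  read 'a': A → C
  read 'b': C → B
  end B, accepted
w2:
  start at C
  read 'c': C → A
  read 'c': A → B
  read 'c': B → B
  read 'b': B → A
  read 'a': A → C
  read 'c': C → A
  read 'c': A → B
  end B, accepted
w3:
  start at C
  read 'd': C → C
  read 'a': C → A
  read 'c': A → B
  read 'b': B → A
  read 'd': A → A
  read 'a': A → C
  read 'c': C → A
  read 'a': A → C
  read 'b': C → B
  read 'b': B → A
  end A, rejected
w4:
  start at C
  read 'c': C → A
  read 'c': A → B
  read 'c': B → B
  read 'a': B → C
  read 'b': C → B
  read 'd': B → B
  read 'd': B → B
  end B, accepted
w5:
  start at C
  read 'c': C → A
  read 'a': A → C
  read 'b': C → B
  read 'a': B → C
  read 'b': C → B
  read 'b': B → A
  read 'd': A → A
  read 'b': A → A
  read 'b': A → A
  read 'a': A → C
  read 'c': C → A
  read 'c': A → B
  read 'd': B → B
  end B, accepted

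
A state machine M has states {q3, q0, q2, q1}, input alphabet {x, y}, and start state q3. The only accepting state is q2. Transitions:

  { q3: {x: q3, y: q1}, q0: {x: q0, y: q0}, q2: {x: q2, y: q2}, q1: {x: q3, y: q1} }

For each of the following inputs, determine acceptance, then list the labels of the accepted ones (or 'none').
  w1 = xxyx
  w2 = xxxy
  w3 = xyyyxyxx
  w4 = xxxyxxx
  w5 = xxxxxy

w1:
  start at q3
  read 'x': q3 → q3
  read 'x': q3 → q3
  read 'y': q3 → q1
  read 'x': q1 → q3
  end q3, rejected
w2:
  start at q3
  read 'x': q3 → q3
  read 'x': q3 → q3
  read 'x': q3 → q3
  read 'y': q3 → q1
  end q1, rejected
w3:
  start at q3
  read 'x': q3 → q3
  read 'y': q3 → q1
  read 'y': q1 → q1
  read 'y': q1 → q1
  read 'x': q1 → q3
  read 'y': q3 → q1
  read 'x': q1 → q3
  read 'x': q3 → q3
  end q3, rejected
w4:
  start at q3
  read 'x': q3 → q3
  read 'x': q3 → q3
  read 'x': q3 → q3
  read 'y': q3 → q1
  read 'x': q1 → q3
  read 'x': q3 → q3
  read 'x': q3 → q3
  end q3, rejected
w5:
  start at q3
  read 'x': q3 → q3
  read 'x': q3 → q3
  read 'x': q3 → q3
  read 'x': q3 → q3
  read 'x': q3 → q3
  read 'y': q3 → q1
  end q1, rejected

none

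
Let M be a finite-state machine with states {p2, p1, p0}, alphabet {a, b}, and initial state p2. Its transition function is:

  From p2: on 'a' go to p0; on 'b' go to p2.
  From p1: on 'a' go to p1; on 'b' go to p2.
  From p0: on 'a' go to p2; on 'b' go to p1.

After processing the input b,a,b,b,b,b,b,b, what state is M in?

p2 → p2 → p0 → p1 → p2 → p2 → p2 → p2 → p2

p2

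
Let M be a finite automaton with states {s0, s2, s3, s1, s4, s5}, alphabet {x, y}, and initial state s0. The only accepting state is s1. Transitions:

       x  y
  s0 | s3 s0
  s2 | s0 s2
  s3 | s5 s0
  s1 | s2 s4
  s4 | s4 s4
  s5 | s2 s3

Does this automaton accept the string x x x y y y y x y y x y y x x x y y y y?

No

start at s0
read 'x': s0 → s3
read 'x': s3 → s5
read 'x': s5 → s2
read 'y': s2 → s2
read 'y': s2 → s2
read 'y': s2 → s2
read 'y': s2 → s2
read 'x': s2 → s0
read 'y': s0 → s0
read 'y': s0 → s0
read 'x': s0 → s3
read 'y': s3 → s0
read 'y': s0 → s0
read 'x': s0 → s3
read 'x': s3 → s5
read 'x': s5 → s2
read 'y': s2 → s2
read 'y': s2 → s2
read 'y': s2 → s2
read 'y': s2 → s2
End state s2 is not accepting.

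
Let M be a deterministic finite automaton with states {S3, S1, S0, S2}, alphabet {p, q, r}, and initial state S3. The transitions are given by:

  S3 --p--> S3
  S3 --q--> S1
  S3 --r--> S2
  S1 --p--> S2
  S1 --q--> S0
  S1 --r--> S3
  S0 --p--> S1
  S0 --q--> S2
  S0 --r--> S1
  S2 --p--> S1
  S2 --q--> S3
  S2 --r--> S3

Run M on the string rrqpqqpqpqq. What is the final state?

S0

start at S3
read 'r': S3 → S2
read 'r': S2 → S3
read 'q': S3 → S1
read 'p': S1 → S2
read 'q': S2 → S3
read 'q': S3 → S1
read 'p': S1 → S2
read 'q': S2 → S3
read 'p': S3 → S3
read 'q': S3 → S1
read 'q': S1 → S0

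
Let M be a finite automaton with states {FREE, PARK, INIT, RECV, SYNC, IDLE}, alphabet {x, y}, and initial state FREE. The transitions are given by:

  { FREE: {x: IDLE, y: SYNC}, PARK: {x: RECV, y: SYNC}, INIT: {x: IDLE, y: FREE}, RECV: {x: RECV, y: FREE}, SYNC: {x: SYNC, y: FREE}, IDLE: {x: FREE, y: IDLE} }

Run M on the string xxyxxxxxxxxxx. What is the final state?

SYNC

FREE → IDLE → FREE → SYNC → SYNC → SYNC → SYNC → SYNC → SYNC → SYNC → SYNC → SYNC → SYNC → SYNC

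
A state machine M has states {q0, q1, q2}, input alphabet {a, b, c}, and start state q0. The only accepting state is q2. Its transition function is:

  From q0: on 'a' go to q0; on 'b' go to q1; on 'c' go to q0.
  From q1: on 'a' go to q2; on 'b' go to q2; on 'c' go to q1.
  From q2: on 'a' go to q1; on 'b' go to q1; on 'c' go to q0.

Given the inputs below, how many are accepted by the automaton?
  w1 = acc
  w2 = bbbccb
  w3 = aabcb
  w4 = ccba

w1: Trace: q0 -a-> q0 -c-> q0 -c-> q0  → end q0, rejected
w2: Trace: q0 -b-> q1 -b-> q2 -b-> q1 -c-> q1 -c-> q1 -b-> q2  → end q2, accepted
w3: Trace: q0 -a-> q0 -a-> q0 -b-> q1 -c-> q1 -b-> q2  → end q2, accepted
w4: Trace: q0 -c-> q0 -c-> q0 -b-> q1 -a-> q2  → end q2, accepted

3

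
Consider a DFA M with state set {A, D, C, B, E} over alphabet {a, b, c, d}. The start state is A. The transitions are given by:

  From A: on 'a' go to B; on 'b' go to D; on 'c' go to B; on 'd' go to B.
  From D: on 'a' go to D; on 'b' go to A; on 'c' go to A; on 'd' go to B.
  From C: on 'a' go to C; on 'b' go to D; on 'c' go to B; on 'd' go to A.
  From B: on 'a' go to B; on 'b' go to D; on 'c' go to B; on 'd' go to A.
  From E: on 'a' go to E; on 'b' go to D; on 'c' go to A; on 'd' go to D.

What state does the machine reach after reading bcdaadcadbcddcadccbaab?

A

Trace: A -b-> D -c-> A -d-> B -a-> B -a-> B -d-> A -c-> B -a-> B -d-> A -b-> D -c-> A -d-> B -d-> A -c-> B -a-> B -d-> A -c-> B -c-> B -b-> D -a-> D -a-> D -b-> A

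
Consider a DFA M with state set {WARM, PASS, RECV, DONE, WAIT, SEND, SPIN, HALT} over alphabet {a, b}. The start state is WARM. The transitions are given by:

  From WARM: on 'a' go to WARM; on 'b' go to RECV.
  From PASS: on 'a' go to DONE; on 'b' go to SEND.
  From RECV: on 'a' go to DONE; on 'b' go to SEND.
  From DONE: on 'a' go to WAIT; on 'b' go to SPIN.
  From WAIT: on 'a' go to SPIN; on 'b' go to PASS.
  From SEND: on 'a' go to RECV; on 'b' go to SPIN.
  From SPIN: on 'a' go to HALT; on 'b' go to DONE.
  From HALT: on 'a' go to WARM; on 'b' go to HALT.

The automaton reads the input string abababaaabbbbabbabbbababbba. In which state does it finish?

HALT

WARM → WARM → RECV → DONE → SPIN → HALT → HALT → WARM → WARM → WARM → RECV → SEND → SPIN → DONE → WAIT → PASS → SEND → RECV → SEND → SPIN → DONE → WAIT → PASS → DONE → SPIN → DONE → SPIN → HALT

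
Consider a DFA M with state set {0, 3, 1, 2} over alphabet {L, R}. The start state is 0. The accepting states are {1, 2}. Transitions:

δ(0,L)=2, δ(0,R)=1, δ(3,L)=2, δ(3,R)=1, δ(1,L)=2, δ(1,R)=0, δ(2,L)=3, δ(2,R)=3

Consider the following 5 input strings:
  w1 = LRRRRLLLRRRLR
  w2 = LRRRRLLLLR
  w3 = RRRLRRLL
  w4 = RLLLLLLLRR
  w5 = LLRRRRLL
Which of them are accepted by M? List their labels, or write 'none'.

w1:
  start at 0
  read 'L': 0 → 2
  read 'R': 2 → 3
  read 'R': 3 → 1
  read 'R': 1 → 0
  read 'R': 0 → 1
  read 'L': 1 → 2
  read 'L': 2 → 3
  read 'L': 3 → 2
  read 'R': 2 → 3
  read 'R': 3 → 1
  read 'R': 1 → 0
  read 'L': 0 → 2
  read 'R': 2 → 3
  end 3, rejected
w2:
  start at 0
  read 'L': 0 → 2
  read 'R': 2 → 3
  read 'R': 3 → 1
  read 'R': 1 → 0
  read 'R': 0 → 1
  read 'L': 1 → 2
  read 'L': 2 → 3
  read 'L': 3 → 2
  read 'L': 2 → 3
  read 'R': 3 → 1
  end 1, accepted
w3:
  start at 0
  read 'R': 0 → 1
  read 'R': 1 → 0
  read 'R': 0 → 1
  read 'L': 1 → 2
  read 'R': 2 → 3
  read 'R': 3 → 1
  read 'L': 1 → 2
  read 'L': 2 → 3
  end 3, rejected
w4:
  start at 0
  read 'R': 0 → 1
  read 'L': 1 → 2
  read 'L': 2 → 3
  read 'L': 3 → 2
  read 'L': 2 → 3
  read 'L': 3 → 2
  read 'L': 2 → 3
  read 'L': 3 → 2
  read 'R': 2 → 3
  read 'R': 3 → 1
  end 1, accepted
w5:
  start at 0
  read 'L': 0 → 2
  read 'L': 2 → 3
  read 'R': 3 → 1
  read 'R': 1 → 0
  read 'R': 0 → 1
  read 'R': 1 → 0
  read 'L': 0 → 2
  read 'L': 2 → 3
  end 3, rejected

w2, w4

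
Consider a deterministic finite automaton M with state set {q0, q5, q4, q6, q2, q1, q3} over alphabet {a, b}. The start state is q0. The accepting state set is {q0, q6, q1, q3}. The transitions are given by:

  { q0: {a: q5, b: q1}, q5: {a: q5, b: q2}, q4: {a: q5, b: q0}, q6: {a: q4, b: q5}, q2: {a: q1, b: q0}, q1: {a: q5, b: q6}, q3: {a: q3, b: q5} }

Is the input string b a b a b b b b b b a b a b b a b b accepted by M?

Yes

Trace: q0 -b-> q1 -a-> q5 -b-> q2 -a-> q1 -b-> q6 -b-> q5 -b-> q2 -b-> q0 -b-> q1 -b-> q6 -a-> q4 -b-> q0 -a-> q5 -b-> q2 -b-> q0 -a-> q5 -b-> q2 -b-> q0
End state q0 is accepting.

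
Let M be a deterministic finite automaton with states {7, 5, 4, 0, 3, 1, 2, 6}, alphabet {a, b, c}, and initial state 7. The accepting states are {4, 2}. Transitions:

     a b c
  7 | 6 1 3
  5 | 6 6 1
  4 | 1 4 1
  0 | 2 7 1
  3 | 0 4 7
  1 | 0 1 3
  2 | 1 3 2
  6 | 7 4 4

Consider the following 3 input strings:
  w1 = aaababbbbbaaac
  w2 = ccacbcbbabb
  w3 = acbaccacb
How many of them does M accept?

w1: 7 → 6 → 7 → 6 → 4 → 1 → 1 → 1 → 1 → 1 → 1 → 0 → 2 → 1 → 3  → end 3, rejected
w2: 7 → 3 → 7 → 6 → 4 → 4 → 1 → 1 → 1 → 0 → 7 → 1  → end 1, rejected
w3: 7 → 6 → 4 → 4 → 1 → 3 → 7 → 6 → 4 → 4  → end 4, accepted

1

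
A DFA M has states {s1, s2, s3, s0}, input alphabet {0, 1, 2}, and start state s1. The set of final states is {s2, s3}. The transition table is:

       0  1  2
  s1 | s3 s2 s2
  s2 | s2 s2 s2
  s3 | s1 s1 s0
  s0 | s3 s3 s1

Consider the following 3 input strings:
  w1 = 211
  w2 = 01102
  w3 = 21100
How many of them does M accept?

w1: s1 → s2 → s2 → s2  → end s2, accepted
w2: s1 → s3 → s1 → s2 → s2 → s2  → end s2, accepted
w3: s1 → s2 → s2 → s2 → s2 → s2  → end s2, accepted

3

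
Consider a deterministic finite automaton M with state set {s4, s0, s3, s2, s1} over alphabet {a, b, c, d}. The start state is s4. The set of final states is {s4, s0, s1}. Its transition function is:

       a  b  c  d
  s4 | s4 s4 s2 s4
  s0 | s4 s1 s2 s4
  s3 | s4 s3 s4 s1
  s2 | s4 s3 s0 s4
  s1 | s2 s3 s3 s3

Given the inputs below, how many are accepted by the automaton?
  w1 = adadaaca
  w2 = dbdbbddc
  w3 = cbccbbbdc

1

w1:
  start at s4
  read 'a': s4 → s4
  read 'd': s4 → s4
  read 'a': s4 → s4
  read 'd': s4 → s4
  read 'a': s4 → s4
  read 'a': s4 → s4
  read 'c': s4 → s2
  read 'a': s2 → s4
  end s4, accepted
w2:
  start at s4
  read 'd': s4 → s4
  read 'b': s4 → s4
  read 'd': s4 → s4
  read 'b': s4 → s4
  read 'b': s4 → s4
  read 'd': s4 → s4
  read 'd': s4 → s4
  read 'c': s4 → s2
  end s2, rejected
w3:
  start at s4
  read 'c': s4 → s2
  read 'b': s2 → s3
  read 'c': s3 → s4
  read 'c': s4 → s2
  read 'b': s2 → s3
  read 'b': s3 → s3
  read 'b': s3 → s3
  read 'd': s3 → s1
  read 'c': s1 → s3
  end s3, rejected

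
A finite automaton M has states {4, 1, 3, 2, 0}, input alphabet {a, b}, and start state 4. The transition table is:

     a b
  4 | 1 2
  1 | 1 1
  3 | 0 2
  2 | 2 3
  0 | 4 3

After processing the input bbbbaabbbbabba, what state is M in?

4 → 2 → 3 → 2 → 3 → 0 → 4 → 2 → 3 → 2 → 3 → 0 → 3 → 2 → 2

2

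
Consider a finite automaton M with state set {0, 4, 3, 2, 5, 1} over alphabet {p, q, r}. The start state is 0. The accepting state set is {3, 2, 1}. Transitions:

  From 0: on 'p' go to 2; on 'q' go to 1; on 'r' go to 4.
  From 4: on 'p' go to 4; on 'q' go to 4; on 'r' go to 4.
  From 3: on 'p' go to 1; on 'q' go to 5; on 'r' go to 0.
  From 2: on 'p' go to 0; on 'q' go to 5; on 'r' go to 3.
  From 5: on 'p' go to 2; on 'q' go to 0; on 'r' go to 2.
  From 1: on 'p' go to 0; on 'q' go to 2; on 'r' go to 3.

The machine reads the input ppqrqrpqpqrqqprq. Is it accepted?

Trace: 0 -p-> 2 -p-> 0 -q-> 1 -r-> 3 -q-> 5 -r-> 2 -p-> 0 -q-> 1 -p-> 0 -q-> 1 -r-> 3 -q-> 5 -q-> 0 -p-> 2 -r-> 3 -q-> 5
End state 5 is not accepting.

No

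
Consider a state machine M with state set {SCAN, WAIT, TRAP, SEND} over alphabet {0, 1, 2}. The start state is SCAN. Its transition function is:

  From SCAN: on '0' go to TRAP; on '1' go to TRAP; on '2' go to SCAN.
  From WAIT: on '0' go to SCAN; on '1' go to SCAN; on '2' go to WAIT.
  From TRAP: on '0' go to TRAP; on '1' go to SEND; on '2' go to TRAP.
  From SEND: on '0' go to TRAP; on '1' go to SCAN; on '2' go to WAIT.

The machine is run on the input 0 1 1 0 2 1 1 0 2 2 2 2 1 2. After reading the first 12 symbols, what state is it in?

Trace: SCAN -0-> TRAP -1-> SEND -1-> SCAN -0-> TRAP -2-> TRAP -1-> SEND -1-> SCAN -0-> TRAP -2-> TRAP -2-> TRAP -2-> TRAP -2-> TRAP
After 12 symbols: TRAP.

TRAP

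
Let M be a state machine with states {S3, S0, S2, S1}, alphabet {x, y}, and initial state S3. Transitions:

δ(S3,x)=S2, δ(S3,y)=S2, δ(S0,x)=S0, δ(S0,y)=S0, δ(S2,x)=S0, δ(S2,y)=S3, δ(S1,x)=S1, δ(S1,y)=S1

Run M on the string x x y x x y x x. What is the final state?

S0

S3 → S2 → S0 → S0 → S0 → S0 → S0 → S0 → S0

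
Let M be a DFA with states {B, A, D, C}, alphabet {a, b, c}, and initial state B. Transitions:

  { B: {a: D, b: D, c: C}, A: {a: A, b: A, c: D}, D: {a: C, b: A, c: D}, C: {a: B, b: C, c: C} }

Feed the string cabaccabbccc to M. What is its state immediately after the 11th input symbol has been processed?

D

start at B
read 'c': B → C
read 'a': C → B
read 'b': B → D
read 'a': D → C
read 'c': C → C
read 'c': C → C
read 'a': C → B
read 'b': B → D
read 'b': D → A
read 'c': A → D
read 'c': D → D
After 11 symbols: D.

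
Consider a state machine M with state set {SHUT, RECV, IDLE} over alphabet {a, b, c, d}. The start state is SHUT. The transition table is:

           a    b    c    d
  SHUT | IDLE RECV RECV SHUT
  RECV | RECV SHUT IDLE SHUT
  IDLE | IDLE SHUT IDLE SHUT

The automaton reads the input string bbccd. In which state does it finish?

SHUT

SHUT → RECV → SHUT → RECV → IDLE → SHUT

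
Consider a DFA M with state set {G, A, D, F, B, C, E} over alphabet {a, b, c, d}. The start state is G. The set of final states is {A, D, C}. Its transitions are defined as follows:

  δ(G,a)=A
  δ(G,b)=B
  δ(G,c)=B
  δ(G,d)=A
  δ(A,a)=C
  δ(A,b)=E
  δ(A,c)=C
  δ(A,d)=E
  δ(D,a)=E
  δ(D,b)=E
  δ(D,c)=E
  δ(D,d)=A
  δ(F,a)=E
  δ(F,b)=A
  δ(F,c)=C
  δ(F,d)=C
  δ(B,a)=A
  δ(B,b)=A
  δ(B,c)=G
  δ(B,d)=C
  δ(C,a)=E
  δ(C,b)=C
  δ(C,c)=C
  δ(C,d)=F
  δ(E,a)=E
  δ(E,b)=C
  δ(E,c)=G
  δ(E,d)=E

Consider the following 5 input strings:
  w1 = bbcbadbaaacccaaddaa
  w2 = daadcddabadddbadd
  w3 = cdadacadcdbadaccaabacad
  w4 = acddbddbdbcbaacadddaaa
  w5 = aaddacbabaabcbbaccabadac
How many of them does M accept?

0

w1:
  start at G
  read 'b': G → B
  read 'b': B → A
  read 'c': A → C
  read 'b': C → C
  read 'a': C → E
  read 'd': E → E
  read 'b': E → C
  read 'a': C → E
  read 'a': E → E
  read 'a': E → E
  read 'c': E → G
  read 'c': G → B
  read 'c': B → G
  read 'a': G → A
  read 'a': A → C
  read 'd': C → F
  read 'd': F → C
  read 'a': C → E
  read 'a': E → E
  end E, rejected
w2:
  start at G
  read 'd': G → A
  read 'a': A → C
  read 'a': C → E
  read 'd': E → E
  read 'c': E → G
  read 'd': G → A
  read 'd': A → E
  read 'a': E → E
  read 'b': E → C
  read 'a': C → E
  read 'd': E → E
  read 'd': E → E
  read 'd': E → E
  read 'b': E → C
  read 'a': C → E
  read 'd': E → E
  read 'd': E → E
  end E, rejected
w3:
  start at G
  read 'c': G → B
  read 'd': B → C
  read 'a': C → E
  read 'd': E → E
  read 'a': E → E
  read 'c': E → G
  read 'a': G → A
  read 'd': A → E
  read 'c': E → G
  read 'd': G → A
  read 'b': A → E
  read 'a': E → E
  read 'd': E → E
  read 'a': E → E
  read 'c': E → G
  read 'c': G → B
  read 'a': B → A
  read 'a': A → C
  read 'b': C → C
  read 'a': C → E
  read 'c': E → G
  read 'a': G → A
  read 'd': A → E
  end E, rejected
w4:
  start at G
  read 'a': G → A
  read 'c': A → C
  read 'd': C → F
  read 'd': F → C
  read 'b': C → C
  read 'd': C → F
  read 'd': F → C
  read 'b': C → C
  read 'd': C → F
  read 'b': F → A
  read 'c': A → C
  read 'b': C → C
  read 'a': C → E
  read 'a': E → E
  read 'c': E → G
  read 'a': G → A
  read 'd': A → E
  read 'd': E → E
  read 'd': E → E
  read 'a': E → E
  read 'a': E → E
  read 'a': E → E
  end E, rejected
w5:
  start at G
  read 'a': G → A
  read 'a': A → C
  read 'd': C → F
  read 'd': F → C
  read 'a': C → E
  read 'c': E → G
  read 'b': G → B
  read 'a': B → A
  read 'b': A → E
  read 'a': E → E
  read 'a': E → E
  read 'b': E → C
  read 'c': C → C
  read 'b': C → C
  read 'b': C → C
  read 'a': C → E
  read 'c': E → G
  read 'c': G → B
  read 'a': B → A
  read 'b': A → E
  read 'a': E → E
  read 'd': E → E
  read 'a': E → E
  read 'c': E → G
  end G, rejected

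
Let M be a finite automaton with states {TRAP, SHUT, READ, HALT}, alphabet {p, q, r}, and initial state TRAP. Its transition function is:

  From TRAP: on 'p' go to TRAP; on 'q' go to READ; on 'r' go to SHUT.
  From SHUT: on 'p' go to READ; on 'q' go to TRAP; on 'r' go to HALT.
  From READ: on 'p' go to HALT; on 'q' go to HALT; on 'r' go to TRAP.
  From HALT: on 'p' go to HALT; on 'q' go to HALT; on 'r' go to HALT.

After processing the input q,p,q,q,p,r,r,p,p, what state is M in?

HALT

Trace: TRAP -q-> READ -p-> HALT -q-> HALT -q-> HALT -p-> HALT -r-> HALT -r-> HALT -p-> HALT -p-> HALT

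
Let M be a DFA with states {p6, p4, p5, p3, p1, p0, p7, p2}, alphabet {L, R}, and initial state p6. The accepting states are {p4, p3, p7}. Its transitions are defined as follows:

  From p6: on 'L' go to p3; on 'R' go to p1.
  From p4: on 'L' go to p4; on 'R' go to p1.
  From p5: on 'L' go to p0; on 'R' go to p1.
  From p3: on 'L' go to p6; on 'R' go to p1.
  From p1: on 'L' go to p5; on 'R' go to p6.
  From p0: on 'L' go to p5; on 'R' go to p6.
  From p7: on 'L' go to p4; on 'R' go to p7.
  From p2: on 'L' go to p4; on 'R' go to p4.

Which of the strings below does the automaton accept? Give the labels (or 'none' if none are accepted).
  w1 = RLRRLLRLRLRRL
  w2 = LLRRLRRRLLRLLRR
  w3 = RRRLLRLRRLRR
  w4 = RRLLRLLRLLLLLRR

w1

w1:
  start at p6
  read 'R': p6 → p1
  read 'L': p1 → p5
  read 'R': p5 → p1
  read 'R': p1 → p6
  read 'L': p6 → p3
  read 'L': p3 → p6
  read 'R': p6 → p1
  read 'L': p1 → p5
  read 'R': p5 → p1
  read 'L': p1 → p5
  read 'R': p5 → p1
  read 'R': p1 → p6
  read 'L': p6 → p3
  end p3, accepted
w2:
  start at p6
  read 'L': p6 → p3
  read 'L': p3 → p6
  read 'R': p6 → p1
  read 'R': p1 → p6
  read 'L': p6 → p3
  read 'R': p3 → p1
  read 'R': p1 → p6
  read 'R': p6 → p1
  read 'L': p1 → p5
  read 'L': p5 → p0
  read 'R': p0 → p6
  read 'L': p6 → p3
  read 'L': p3 → p6
  read 'R': p6 → p1
  read 'R': p1 → p6
  end p6, rejected
w3:
  start at p6
  read 'R': p6 → p1
  read 'R': p1 → p6
  read 'R': p6 → p1
  read 'L': p1 → p5
  read 'L': p5 → p0
  read 'R': p0 → p6
  read 'L': p6 → p3
  read 'R': p3 → p1
  read 'R': p1 → p6
  read 'L': p6 → p3
  read 'R': p3 → p1
  read 'R': p1 → p6
  end p6, rejected
w4:
  start at p6
  read 'R': p6 → p1
  read 'R': p1 → p6
  read 'L': p6 → p3
  read 'L': p3 → p6
  read 'R': p6 → p1
  read 'L': p1 → p5
  read 'L': p5 → p0
  read 'R': p0 → p6
  read 'L': p6 → p3
  read 'L': p3 → p6
  read 'L': p6 → p3
  read 'L': p3 → p6
  read 'L': p6 → p3
  read 'R': p3 → p1
  read 'R': p1 → p6
  end p6, rejected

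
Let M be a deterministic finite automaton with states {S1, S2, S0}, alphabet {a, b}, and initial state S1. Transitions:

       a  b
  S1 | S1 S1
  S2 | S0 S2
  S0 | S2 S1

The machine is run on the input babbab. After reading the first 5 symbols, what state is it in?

start at S1
read 'b': S1 → S1
read 'a': S1 → S1
read 'b': S1 → S1
read 'b': S1 → S1
read 'a': S1 → S1
After 5 symbols: S1.

S1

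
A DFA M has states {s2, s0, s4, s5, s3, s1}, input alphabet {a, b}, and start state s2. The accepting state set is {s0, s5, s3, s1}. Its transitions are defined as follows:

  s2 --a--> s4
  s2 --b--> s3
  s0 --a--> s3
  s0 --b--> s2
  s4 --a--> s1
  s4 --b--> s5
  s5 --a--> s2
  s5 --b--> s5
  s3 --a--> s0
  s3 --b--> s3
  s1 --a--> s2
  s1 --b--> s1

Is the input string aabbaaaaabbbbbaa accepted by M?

start at s2
read 'a': s2 → s4
read 'a': s4 → s1
read 'b': s1 → s1
read 'b': s1 → s1
read 'a': s1 → s2
read 'a': s2 → s4
read 'a': s4 → s1
read 'a': s1 → s2
read 'a': s2 → s4
read 'b': s4 → s5
read 'b': s5 → s5
read 'b': s5 → s5
read 'b': s5 → s5
read 'b': s5 → s5
read 'a': s5 → s2
read 'a': s2 → s4
End state s4 is not accepting.

No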